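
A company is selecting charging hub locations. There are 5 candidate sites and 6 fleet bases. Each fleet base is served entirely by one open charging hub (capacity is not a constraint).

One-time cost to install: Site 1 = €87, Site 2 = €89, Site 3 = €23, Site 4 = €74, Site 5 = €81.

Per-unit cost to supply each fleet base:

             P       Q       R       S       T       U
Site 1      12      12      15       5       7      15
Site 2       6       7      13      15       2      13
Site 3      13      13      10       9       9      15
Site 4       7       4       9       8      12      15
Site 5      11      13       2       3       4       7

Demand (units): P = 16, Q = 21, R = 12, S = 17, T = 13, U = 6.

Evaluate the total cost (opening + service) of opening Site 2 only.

Each fleet base is assigned to its cheapest site among the open ones.
{Site 2}: P→Site 2 6·16=96, Q→Site 2 7·21=147, R→Site 2 13·12=156, S→Site 2 15·17=255, T→Site 2 2·13=26, U→Site 2 13·6=78. Service 758; fixed 89; total 847.

Total cost: 847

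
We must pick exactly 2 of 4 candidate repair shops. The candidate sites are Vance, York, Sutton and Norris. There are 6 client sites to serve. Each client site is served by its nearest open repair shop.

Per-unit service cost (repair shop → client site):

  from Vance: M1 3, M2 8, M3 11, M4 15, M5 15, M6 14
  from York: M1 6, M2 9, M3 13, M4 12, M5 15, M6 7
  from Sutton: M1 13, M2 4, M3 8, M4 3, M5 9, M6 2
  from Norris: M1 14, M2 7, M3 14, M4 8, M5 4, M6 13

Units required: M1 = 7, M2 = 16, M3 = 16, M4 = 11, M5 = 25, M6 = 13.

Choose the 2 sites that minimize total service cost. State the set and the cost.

With exactly 2 open, each client site uses its cheapest among the chosen.
{Sutton, Norris}: M1→Sutton 13·7=91, M2→Sutton 4·16=64, M3→Sutton 8·16=128, M4→Sutton 3·11=33, M5→Norris 4·25=100, M6→Sutton 2·13=26. Service cost 442.
{Vance, Sutton}: service cost 497
{York, Sutton}: service cost 518
Among all 6 size-2 choices, {Sutton, Norris} is lowest.

Choose Sutton and Norris; total service cost 442.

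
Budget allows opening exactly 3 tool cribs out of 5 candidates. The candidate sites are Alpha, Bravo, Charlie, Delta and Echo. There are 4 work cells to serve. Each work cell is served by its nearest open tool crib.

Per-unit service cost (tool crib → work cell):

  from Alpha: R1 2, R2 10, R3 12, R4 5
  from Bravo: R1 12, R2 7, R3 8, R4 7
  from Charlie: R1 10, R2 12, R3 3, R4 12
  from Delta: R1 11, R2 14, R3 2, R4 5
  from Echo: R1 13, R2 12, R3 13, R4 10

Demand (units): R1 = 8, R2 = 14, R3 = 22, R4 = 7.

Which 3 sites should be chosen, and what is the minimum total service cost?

With exactly 3 open, each work cell uses its cheapest among the chosen.
{Alpha, Bravo, Delta}: R1→Alpha 2·8=16, R2→Bravo 7·14=98, R3→Delta 2·22=44, R4→Alpha 5·7=35. Service cost 193.
{Alpha, Bravo, Charlie}: service cost 215
{Alpha, Charlie, Delta}: service cost 235
Among all 10 size-3 choices, {Alpha, Bravo, Delta} is lowest.

Choose Alpha, Bravo and Delta; total service cost 193.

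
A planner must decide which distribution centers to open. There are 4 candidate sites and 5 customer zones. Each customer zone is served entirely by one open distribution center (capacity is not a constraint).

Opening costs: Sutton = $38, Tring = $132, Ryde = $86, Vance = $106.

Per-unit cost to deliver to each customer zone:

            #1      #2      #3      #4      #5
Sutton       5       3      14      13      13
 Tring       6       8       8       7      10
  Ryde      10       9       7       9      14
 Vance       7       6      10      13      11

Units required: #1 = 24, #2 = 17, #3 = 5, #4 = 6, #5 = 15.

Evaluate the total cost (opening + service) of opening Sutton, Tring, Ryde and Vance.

Each customer zone is assigned to its cheapest site among the open ones.
{Sutton, Tring, Ryde, Vance}: #1→Sutton 5·24=120, #2→Sutton 3·17=51, #3→Ryde 7·5=35, #4→Tring 7·6=42, #5→Tring 10·15=150. Service 398; fixed 362; total 760.

Total cost: 760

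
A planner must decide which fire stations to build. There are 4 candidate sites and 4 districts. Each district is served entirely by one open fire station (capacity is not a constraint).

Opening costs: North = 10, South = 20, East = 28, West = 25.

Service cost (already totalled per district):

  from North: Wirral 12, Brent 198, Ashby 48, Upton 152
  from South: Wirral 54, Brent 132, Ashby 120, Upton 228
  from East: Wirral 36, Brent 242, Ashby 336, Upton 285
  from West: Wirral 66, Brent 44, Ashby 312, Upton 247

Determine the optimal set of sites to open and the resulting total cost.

For any fixed open set, each district goes to its cheapest open site; total = fixed + service.
{North, West}: Wirral→North 12, Brent→West 44, Ashby→North 48, Upton→North 152. Service 256; fixed 35; total 291.
{North, South, West}: service 256 + fixed 55 = 311
{North, East, West}: Wirral→North 12, Brent→West 44, Ashby→North 48, Upton→North 152. Service 256; fixed 63; total 319.
{North, South, East, West}: Wirral→North 12, Brent→West 44, Ashby→North 48, Upton→North 152. Service 256; fixed 83; total 339.
No other subset beats 291.

Open North and West; minimum total cost 291.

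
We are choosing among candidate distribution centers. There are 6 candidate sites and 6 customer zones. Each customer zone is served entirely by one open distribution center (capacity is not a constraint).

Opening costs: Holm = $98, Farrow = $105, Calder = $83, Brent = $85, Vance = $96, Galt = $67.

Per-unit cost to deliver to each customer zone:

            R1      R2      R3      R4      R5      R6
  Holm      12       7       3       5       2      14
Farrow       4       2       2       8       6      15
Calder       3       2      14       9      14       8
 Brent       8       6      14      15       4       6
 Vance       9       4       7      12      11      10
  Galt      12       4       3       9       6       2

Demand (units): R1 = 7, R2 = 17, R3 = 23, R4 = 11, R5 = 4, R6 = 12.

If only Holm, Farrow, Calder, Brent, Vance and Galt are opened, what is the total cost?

Each customer zone is assigned to its cheapest site among the open ones.
{Holm, Farrow, Calder, Brent, Vance, Galt}: R1→Calder 3·7=21, R2→Farrow 2·17=34, R3→Farrow 2·23=46, R4→Holm 5·11=55, R5→Holm 2·4=8, R6→Galt 2·12=24. Service 188; fixed 534; total 722.

Total cost: 722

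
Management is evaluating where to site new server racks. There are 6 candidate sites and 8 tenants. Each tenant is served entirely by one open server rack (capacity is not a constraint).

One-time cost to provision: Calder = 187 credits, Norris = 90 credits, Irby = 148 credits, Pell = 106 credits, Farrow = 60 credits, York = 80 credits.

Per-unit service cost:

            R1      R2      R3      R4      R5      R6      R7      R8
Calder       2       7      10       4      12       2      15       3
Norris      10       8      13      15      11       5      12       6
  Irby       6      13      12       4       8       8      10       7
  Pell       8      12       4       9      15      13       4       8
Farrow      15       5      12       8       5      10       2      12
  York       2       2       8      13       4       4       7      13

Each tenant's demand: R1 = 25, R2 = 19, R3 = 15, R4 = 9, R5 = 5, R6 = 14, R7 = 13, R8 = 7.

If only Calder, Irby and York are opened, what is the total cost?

Total cost: 819

Each tenant is assigned to its cheapest site among the open ones.
{Calder, Irby, York}: R1→Calder 2·25=50, R2→York 2·19=38, R3→York 8·15=120, R4→Calder 4·9=36, R5→York 4·5=20, R6→Calder 2·14=28, R7→York 7·13=91, R8→Calder 3·7=21. Service 404; fixed 415; total 819.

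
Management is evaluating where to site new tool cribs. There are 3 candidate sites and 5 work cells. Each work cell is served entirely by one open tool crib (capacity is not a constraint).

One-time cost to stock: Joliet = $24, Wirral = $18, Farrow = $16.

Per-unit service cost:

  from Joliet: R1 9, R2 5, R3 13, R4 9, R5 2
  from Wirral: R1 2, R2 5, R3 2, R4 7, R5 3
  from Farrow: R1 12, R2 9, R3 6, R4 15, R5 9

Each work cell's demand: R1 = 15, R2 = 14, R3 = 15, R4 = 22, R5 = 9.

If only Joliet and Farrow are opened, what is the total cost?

Each work cell is assigned to its cheapest site among the open ones.
{Joliet, Farrow}: R1→Joliet 9·15=135, R2→Joliet 5·14=70, R3→Farrow 6·15=90, R4→Joliet 9·22=198, R5→Joliet 2·9=18. Service 511; fixed 40; total 551.

Total cost: 551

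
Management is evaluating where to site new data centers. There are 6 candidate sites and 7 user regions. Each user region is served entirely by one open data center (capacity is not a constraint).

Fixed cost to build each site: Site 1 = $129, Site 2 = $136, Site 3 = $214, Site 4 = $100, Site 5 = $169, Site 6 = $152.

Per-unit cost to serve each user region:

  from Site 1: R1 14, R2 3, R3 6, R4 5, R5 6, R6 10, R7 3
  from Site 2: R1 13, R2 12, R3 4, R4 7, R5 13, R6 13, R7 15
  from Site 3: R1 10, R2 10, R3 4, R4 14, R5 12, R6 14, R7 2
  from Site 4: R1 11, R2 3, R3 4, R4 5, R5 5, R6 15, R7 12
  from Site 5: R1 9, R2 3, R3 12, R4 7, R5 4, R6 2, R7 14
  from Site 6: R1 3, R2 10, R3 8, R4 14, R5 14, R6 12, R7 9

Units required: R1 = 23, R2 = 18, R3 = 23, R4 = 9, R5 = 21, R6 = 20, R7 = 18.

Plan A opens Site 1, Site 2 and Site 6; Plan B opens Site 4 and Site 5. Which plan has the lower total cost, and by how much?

Plan A: {Site 1, Site 2, Site 6}: R1→Site 6 3·23=69, R2→Site 1 3·18=54, R3→Site 2 4·23=92, R4→Site 1 5·9=45, R5→Site 1 6·21=126, R6→Site 1 10·20=200, R7→Site 1 3·18=54. Service 640; fixed 417; total 1057.
Plan B: {Site 4, Site 5}: R1→Site 5 9·23=207, R2→Site 4 3·18=54, R3→Site 4 4·23=92, R4→Site 4 5·9=45, R5→Site 5 4·21=84, R6→Site 5 2·20=40, R7→Site 4 12·18=216. Service 738; fixed 269; total 1007.
Difference: |1057 − 1007| = 50.

Plan B is cheaper by 50.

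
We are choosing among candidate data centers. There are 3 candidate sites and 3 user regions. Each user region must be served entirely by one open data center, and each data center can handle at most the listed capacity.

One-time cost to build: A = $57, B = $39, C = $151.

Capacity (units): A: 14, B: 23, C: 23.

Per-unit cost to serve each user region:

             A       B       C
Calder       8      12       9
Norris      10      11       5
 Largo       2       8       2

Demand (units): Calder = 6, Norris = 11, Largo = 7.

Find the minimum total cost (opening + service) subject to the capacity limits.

Minimum total cost: 279

Open {A, B}: Calder→A 8·6=48, Norris→B 11·11=121, Largo→A 2·7=14.
Loads: A carries 13/14, B carries 11/23. Service 183; fixed 96; total 279.
Next best feasible plan costs 303.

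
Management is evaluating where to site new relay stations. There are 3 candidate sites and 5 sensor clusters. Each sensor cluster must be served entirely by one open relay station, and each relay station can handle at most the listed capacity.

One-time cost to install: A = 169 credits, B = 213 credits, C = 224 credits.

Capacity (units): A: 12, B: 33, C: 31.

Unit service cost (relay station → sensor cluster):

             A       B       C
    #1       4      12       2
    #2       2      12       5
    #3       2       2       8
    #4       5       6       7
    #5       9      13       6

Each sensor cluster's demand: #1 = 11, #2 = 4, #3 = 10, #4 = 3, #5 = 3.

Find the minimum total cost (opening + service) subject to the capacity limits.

Minimum total cost: 385

Open {C}: #1→C 2·11=22, #2→C 5·4=20, #3→C 8·10=80, #4→C 7·3=21, #5→C 6·3=18.
Loads: C carries 31/31. Service 161; fixed 224; total 385.
Next best feasible plan costs 470.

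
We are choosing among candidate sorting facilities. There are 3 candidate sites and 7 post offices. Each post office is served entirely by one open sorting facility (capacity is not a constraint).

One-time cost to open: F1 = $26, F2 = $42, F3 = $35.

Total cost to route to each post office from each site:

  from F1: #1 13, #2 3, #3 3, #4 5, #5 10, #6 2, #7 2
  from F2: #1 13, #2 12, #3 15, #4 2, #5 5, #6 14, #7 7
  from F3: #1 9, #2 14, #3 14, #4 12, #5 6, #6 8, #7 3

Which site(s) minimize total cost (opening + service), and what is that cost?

For any fixed open set, each post office goes to its cheapest open site; total = fixed + service.
{F1}: #1→F1 13, #2→F1 3, #3→F1 3, #4→F1 5, #5→F1 10, #6→F1 2, #7→F1 2. Service 38; fixed 26; total 64.
{F1, F3}: #1→F3 9, #2→F1 3, #3→F1 3, #4→F1 5, #5→F3 6, #6→F1 2, #7→F1 2. Service 30; fixed 61; total 91.
{F1, F2}: service 30 + fixed 68 = 98
{F1, F2, F3}: service 26 + fixed 103 = 129
No other subset beats 64.

Open F1 only; minimum total cost 64.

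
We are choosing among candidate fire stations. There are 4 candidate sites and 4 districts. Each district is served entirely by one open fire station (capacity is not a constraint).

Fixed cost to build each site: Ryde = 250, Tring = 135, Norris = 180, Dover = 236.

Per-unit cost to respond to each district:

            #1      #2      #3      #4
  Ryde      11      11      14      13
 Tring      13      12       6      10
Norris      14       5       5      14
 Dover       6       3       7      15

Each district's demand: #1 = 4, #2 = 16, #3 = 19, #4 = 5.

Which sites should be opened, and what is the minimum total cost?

Open Norris only; minimum total cost 481.

For any fixed open set, each district goes to its cheapest open site; total = fixed + service.
{Norris}: #1→Norris 14·4=56, #2→Norris 5·16=80, #3→Norris 5·19=95, #4→Norris 14·5=70. Service 301; fixed 180; total 481.
{Dover}: service 280 + fixed 236 = 516
{Tring}: service 408 + fixed 135 = 543
{Ryde, Tring, Norris, Dover}: #1→Dover 6·4=24, #2→Dover 3·16=48, #3→Norris 5·19=95, #4→Tring 10·5=50. Service 217; fixed 801; total 1018.
No other subset beats 481.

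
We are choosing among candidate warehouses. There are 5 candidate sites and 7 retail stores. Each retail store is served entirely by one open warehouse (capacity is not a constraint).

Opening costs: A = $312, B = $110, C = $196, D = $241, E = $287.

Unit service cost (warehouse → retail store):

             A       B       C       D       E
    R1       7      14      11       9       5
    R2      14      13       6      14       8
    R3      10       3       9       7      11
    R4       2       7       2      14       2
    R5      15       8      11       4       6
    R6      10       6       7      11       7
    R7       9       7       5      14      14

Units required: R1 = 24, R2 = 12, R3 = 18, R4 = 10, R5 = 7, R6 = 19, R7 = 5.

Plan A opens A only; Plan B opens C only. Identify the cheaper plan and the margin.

Plan A: {A}: R1→A 7·24=168, R2→A 14·12=168, R3→A 10·18=180, R4→A 2·10=20, R5→A 15·7=105, R6→A 10·19=190, R7→A 9·5=45. Service 876; fixed 312; total 1188.
Plan B: {C}: R1→C 11·24=264, R2→C 6·12=72, R3→C 9·18=162, R4→C 2·10=20, R5→C 11·7=77, R6→C 7·19=133, R7→C 5·5=25. Service 753; fixed 196; total 949.
Difference: |1188 − 949| = 239.

Plan B is cheaper by 239.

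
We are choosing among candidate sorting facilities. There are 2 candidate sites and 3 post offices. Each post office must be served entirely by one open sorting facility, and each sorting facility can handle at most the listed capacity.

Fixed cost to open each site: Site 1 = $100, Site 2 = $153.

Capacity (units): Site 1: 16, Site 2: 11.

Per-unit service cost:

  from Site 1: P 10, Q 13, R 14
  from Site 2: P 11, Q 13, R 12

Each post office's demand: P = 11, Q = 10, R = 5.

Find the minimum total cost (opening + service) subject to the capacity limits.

Open {Site 1, Site 2}: P→Site 1 10·11=110, Q→Site 2 13·10=130, R→Site 1 14·5=70.
Loads: Site 1 carries 16/16, Site 2 carries 10/11. Service 310; fixed 253; total 563.
Next best feasible plan costs 574.

Minimum total cost: 563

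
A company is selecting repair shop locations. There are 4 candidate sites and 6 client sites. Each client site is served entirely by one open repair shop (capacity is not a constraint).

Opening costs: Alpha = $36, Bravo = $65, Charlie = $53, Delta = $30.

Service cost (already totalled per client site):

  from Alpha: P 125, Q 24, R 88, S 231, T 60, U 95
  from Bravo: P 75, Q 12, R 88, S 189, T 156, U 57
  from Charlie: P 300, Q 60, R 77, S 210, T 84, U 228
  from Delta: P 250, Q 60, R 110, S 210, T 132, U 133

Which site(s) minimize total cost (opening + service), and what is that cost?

For any fixed open set, each client site goes to its cheapest open site; total = fixed + service.
{Alpha, Bravo}: P→Bravo 75, Q→Bravo 12, R→Alpha 88, S→Bravo 189, T→Alpha 60, U→Bravo 57. Service 481; fixed 101; total 582.
{Alpha, Bravo, Delta}: service 481 + fixed 131 = 612
{Bravo, Charlie}: P→Bravo 75, Q→Bravo 12, R→Charlie 77, S→Bravo 189, T→Charlie 84, U→Bravo 57. Service 494; fixed 118; total 612.
{Alpha, Bravo, Charlie, Delta}: service 470 + fixed 184 = 654
No other subset beats 582.

Open Alpha and Bravo; minimum total cost 582.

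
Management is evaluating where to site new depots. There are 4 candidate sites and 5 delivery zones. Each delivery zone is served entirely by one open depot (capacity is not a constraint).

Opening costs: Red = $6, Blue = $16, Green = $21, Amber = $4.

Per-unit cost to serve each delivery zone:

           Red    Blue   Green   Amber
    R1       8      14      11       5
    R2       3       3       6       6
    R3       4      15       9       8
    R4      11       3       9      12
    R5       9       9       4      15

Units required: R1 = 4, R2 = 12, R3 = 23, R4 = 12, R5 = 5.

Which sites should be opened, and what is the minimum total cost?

Open Red, Blue, Green and Amber; minimum total cost 251.

For any fixed open set, each delivery zone goes to its cheapest open site; total = fixed + service.
{Red, Blue, Green, Amber}: R1→Amber 5·4=20, R2→Red 3·12=36, R3→Red 4·23=92, R4→Blue 3·12=36, R5→Green 4·5=20. Service 204; fixed 47; total 251.
{Red, Blue, Amber}: service 229 + fixed 26 = 255
{Red, Blue, Green}: service 216 + fixed 43 = 259
{Amber}: service 495 + fixed 4 = 499
No other subset beats 251.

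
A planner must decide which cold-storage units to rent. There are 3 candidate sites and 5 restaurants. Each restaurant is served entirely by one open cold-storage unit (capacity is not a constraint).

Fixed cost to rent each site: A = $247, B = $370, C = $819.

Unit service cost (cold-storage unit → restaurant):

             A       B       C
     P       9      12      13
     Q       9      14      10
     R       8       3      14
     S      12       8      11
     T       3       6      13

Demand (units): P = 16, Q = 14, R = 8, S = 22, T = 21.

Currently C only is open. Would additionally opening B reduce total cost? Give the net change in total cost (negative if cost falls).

No — net change +53 (cost rises by 53).

Current service cost with {C}: 975.
Adding B: each restaurant re-picks its cheapest; new service cost 658, saving 317.
Extra fixed cost: 370. Net change = 370 − 317 = 53.
(Totals: 1794 → 1847.)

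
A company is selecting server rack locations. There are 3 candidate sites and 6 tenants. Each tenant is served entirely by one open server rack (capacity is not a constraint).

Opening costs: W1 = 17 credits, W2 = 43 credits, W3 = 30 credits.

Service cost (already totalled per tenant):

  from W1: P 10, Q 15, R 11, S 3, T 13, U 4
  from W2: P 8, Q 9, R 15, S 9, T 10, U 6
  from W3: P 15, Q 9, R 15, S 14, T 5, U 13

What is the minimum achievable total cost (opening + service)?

Minimum total cost: 73

For any fixed open set, each tenant goes to its cheapest open site; total = fixed + service.
{W1}: P→W1 10, Q→W1 15, R→W1 11, S→W1 3, T→W1 13, U→W1 4. Service 56; fixed 17; total 73.
{W1, W3}: service 42 + fixed 47 = 89
{W2}: P→W2 8, Q→W2 9, R→W2 15, S→W2 9, T→W2 10, U→W2 6. Service 57; fixed 43; total 100.
{W1, W2, W3}: P→W2 8, Q→W2 9, R→W1 11, S→W1 3, T→W3 5, U→W1 4. Service 40; fixed 90; total 130.
(All 7 nonempty subsets were checked; W1 only is lowest.)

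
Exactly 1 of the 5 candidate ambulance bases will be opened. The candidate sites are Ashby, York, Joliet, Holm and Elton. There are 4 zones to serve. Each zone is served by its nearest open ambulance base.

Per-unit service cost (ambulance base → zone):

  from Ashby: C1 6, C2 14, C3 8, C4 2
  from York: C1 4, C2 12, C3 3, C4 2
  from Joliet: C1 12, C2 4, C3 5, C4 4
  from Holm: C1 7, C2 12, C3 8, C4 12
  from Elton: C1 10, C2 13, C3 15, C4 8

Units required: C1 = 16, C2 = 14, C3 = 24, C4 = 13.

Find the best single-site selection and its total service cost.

With exactly 1 open, each zone uses its cheapest among the chosen.
{York}: C1→York 4·16=64, C2→York 12·14=168, C3→York 3·24=72, C4→York 2·13=26. Service cost 330.
{Joliet}: service cost 420
{Ashby}: service cost 510
Among all 5 size-1 choices, {York} is lowest.

Choose York only; total service cost 330.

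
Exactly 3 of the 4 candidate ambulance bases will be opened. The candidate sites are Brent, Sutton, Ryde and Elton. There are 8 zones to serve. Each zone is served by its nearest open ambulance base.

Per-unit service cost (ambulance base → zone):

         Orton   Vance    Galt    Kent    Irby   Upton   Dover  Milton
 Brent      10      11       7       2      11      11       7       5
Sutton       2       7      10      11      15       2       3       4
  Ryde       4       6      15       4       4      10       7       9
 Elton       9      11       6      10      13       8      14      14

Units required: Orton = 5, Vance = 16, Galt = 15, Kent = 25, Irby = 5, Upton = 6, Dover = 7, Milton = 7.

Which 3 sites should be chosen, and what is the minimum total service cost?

With exactly 3 open, each zone uses its cheapest among the chosen.
{Brent, Sutton, Ryde}: Orton→Sutton 2·5=10, Vance→Ryde 6·16=96, Galt→Brent 7·15=105, Kent→Brent 2·25=50, Irby→Ryde 4·5=20, Upton→Sutton 2·6=12, Dover→Sutton 3·7=21, Milton→Sutton 4·7=28. Service cost 342.
{Sutton, Ryde, Elton}: service cost 377
{Brent, Sutton, Elton}: service cost 378
Among all 4 size-3 choices, {Brent, Sutton, Ryde} is lowest.

Choose Brent, Sutton and Ryde; total service cost 342.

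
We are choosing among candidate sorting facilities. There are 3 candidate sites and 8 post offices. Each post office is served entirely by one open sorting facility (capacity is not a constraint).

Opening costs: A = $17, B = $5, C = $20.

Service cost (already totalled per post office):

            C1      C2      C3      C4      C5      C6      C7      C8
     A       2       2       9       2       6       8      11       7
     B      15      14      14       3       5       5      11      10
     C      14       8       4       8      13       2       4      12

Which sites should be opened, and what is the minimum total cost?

Open A only; minimum total cost 64.

For any fixed open set, each post office goes to its cheapest open site; total = fixed + service.
{A}: C1→A 2, C2→A 2, C3→A 9, C4→A 2, C5→A 6, C6→A 8, C7→A 11, C8→A 7. Service 47; fixed 17; total 64.
{A, B}: service 43 + fixed 22 = 65
{A, C}: service 29 + fixed 37 = 66
{A, B, C}: service 28 + fixed 42 = 70
No other subset beats 64.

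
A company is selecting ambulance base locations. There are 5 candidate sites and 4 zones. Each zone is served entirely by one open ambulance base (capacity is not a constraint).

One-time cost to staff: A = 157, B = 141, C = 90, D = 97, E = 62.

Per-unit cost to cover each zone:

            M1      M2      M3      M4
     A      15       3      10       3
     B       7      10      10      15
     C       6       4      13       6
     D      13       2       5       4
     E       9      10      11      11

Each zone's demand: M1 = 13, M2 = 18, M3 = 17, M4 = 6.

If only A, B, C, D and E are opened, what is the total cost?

Each zone is assigned to its cheapest site among the open ones.
{A, B, C, D, E}: M1→C 6·13=78, M2→D 2·18=36, M3→D 5·17=85, M4→A 3·6=18. Service 217; fixed 547; total 764.

Total cost: 764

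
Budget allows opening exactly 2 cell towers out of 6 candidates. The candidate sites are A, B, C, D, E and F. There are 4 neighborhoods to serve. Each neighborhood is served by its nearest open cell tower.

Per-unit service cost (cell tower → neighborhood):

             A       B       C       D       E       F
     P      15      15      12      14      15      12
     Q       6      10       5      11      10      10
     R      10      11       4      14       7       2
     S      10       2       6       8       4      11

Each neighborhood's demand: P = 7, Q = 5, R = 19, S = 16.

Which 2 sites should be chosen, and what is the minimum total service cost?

With exactly 2 open, each neighborhood uses its cheapest among the chosen.
{B, F}: P→F 12·7=84, Q→B 10·5=50, R→F 2·19=38, S→B 2·16=32. Service cost 204.
{B, C}: service cost 217
{E, F}: service cost 236
Among all 15 size-2 choices, {B, F} is lowest.

Choose B and F; total service cost 204.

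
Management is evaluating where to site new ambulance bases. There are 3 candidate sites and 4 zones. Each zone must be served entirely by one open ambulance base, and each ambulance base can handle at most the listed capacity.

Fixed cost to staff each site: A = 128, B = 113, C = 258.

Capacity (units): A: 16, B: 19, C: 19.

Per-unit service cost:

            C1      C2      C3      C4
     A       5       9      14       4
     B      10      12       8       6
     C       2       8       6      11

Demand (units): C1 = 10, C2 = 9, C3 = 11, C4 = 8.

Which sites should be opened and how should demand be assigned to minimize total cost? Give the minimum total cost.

Open {B, C}: C1→C 2·10=20, C2→C 8·9=72, C3→B 8·11=88, C4→B 6·8=48.
Loads: B carries 19/19, C carries 19/19. Service 228; fixed 371; total 599.
Next best feasible plan costs 711.

Minimum total cost: 599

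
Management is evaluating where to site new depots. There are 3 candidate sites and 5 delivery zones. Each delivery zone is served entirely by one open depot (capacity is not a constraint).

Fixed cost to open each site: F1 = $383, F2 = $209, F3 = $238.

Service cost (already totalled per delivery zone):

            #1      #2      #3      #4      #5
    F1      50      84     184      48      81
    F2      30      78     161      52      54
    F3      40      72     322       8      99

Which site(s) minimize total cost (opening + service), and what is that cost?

For any fixed open set, each delivery zone goes to its cheapest open site; total = fixed + service.
{F2}: #1→F2 30, #2→F2 78, #3→F2 161, #4→F2 52, #5→F2 54. Service 375; fixed 209; total 584.
{F2, F3}: service 325 + fixed 447 = 772
{F3}: service 541 + fixed 238 = 779
{F1, F2, F3}: #1→F2 30, #2→F3 72, #3→F2 161, #4→F3 8, #5→F2 54. Service 325; fixed 830; total 1155.
No other subset beats 584.

Open F2 only; minimum total cost 584.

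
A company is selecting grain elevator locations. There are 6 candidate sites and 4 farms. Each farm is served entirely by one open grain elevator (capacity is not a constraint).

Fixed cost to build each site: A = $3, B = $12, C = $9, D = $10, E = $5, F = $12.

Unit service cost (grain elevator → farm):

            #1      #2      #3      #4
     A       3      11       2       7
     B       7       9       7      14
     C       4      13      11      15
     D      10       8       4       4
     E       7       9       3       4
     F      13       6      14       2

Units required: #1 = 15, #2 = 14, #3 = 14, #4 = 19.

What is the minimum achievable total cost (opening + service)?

For any fixed open set, each farm goes to its cheapest open site; total = fixed + service.
{A, F}: #1→A 3·15=45, #2→F 6·14=84, #3→A 2·14=28, #4→F 2·19=38. Service 195; fixed 15; total 210.
{A, E, F}: #1→A 3·15=45, #2→F 6·14=84, #3→A 2·14=28, #4→F 2·19=38. Service 195; fixed 20; total 215.
{A, C, F}: service 195 + fixed 24 = 219
{A, B, C, D, E, F}: service 195 + fixed 51 = 246
No other subset beats 210.

Minimum total cost: 210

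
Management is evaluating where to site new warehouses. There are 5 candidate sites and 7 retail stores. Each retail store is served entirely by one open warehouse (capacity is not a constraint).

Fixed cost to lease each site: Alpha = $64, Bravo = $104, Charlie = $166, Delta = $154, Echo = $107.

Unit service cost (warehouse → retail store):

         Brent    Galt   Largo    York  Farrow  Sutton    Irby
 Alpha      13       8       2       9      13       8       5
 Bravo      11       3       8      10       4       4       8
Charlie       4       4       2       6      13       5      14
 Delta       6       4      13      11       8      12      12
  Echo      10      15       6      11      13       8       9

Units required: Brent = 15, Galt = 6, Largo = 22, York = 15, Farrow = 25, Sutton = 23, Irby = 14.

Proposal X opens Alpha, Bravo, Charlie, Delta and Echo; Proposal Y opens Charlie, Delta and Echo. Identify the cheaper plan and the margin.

Proposal X: {Alpha, Bravo, Charlie, Delta, Echo}: Brent→Charlie 4·15=60, Galt→Bravo 3·6=18, Largo→Alpha 2·22=44, York→Charlie 6·15=90, Farrow→Bravo 4·25=100, Sutton→Bravo 4·23=92, Irby→Alpha 5·14=70. Service 474; fixed 595; total 1069.
Proposal Y: {Charlie, Delta, Echo}: Brent→Charlie 4·15=60, Galt→Charlie 4·6=24, Largo→Charlie 2·22=44, York→Charlie 6·15=90, Farrow→Delta 8·25=200, Sutton→Charlie 5·23=115, Irby→Echo 9·14=126. Service 659; fixed 427; total 1086.
Difference: |1069 − 1086| = 17.

Proposal X is cheaper by 17.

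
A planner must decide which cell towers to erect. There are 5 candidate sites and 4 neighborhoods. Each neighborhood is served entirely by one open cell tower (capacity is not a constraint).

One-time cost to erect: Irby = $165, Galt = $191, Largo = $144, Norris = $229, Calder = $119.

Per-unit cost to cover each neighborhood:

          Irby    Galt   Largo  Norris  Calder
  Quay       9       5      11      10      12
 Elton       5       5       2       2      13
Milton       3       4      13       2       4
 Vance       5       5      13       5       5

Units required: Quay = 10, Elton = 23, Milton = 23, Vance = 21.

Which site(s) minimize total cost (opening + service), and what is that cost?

Open Norris only; minimum total cost 526.

For any fixed open set, each neighborhood goes to its cheapest open site; total = fixed + service.
{Norris}: Quay→Norris 10·10=100, Elton→Norris 2·23=46, Milton→Norris 2·23=46, Vance→Norris 5·21=105. Service 297; fixed 229; total 526.
{Irby}: service 379 + fixed 165 = 544
{Galt}: service 362 + fixed 191 = 553
{Irby, Galt, Largo, Norris, Calder}: Quay→Galt 5·10=50, Elton→Largo 2·23=46, Milton→Norris 2·23=46, Vance→Irby 5·21=105. Service 247; fixed 848; total 1095.
No other subset beats 526.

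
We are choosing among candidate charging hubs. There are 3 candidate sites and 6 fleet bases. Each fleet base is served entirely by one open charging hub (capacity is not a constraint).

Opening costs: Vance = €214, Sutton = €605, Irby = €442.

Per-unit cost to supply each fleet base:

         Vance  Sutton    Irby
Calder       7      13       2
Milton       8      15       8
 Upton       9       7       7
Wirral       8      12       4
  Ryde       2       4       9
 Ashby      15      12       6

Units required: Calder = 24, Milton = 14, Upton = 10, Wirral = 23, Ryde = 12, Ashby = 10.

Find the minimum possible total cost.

For any fixed open set, each fleet base goes to its cheapest open site; total = fixed + service.
{Irby}: Calder→Irby 2·24=48, Milton→Irby 8·14=112, Upton→Irby 7·10=70, Wirral→Irby 4·23=92, Ryde→Irby 9·12=108, Ashby→Irby 6·10=60. Service 490; fixed 442; total 932.
{Vance}: service 728 + fixed 214 = 942
{Vance, Irby}: Calder→Irby 2·24=48, Milton→Vance 8·14=112, Upton→Irby 7·10=70, Wirral→Irby 4·23=92, Ryde→Vance 2·12=24, Ashby→Irby 6·10=60. Service 406; fixed 656; total 1062.
{Vance, Sutton, Irby}: Calder→Irby 2·24=48, Milton→Vance 8·14=112, Upton→Sutton 7·10=70, Wirral→Irby 4·23=92, Ryde→Vance 2·12=24, Ashby→Irby 6·10=60. Service 406; fixed 1261; total 1667.
No other subset beats 932.

Minimum total cost: 932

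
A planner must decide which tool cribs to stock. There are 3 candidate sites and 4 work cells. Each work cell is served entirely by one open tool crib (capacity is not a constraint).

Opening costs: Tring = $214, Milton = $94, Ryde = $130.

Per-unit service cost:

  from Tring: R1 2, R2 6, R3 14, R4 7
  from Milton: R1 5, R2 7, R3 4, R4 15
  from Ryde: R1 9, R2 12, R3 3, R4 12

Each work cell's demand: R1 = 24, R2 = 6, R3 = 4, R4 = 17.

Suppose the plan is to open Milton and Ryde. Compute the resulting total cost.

Each work cell is assigned to its cheapest site among the open ones.
{Milton, Ryde}: R1→Milton 5·24=120, R2→Milton 7·6=42, R3→Ryde 3·4=12, R4→Ryde 12·17=204. Service 378; fixed 224; total 602.

Total cost: 602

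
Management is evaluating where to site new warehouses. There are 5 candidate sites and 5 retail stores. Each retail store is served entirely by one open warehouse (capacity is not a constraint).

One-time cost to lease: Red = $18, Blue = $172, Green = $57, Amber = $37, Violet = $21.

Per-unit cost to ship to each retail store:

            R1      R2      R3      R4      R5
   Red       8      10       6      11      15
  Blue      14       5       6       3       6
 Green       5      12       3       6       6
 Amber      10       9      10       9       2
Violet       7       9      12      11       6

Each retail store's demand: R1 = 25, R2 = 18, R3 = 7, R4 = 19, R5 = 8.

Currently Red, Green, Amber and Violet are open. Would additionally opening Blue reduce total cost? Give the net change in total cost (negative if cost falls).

No — net change +43 (cost rises by 43).

Current service cost with {Red, Green, Amber, Violet}: 438.
Adding Blue: each retail store re-picks its cheapest; new service cost 309, saving 129.
Extra fixed cost: 172. Net change = 172 − 129 = 43.
(Totals: 571 → 614.)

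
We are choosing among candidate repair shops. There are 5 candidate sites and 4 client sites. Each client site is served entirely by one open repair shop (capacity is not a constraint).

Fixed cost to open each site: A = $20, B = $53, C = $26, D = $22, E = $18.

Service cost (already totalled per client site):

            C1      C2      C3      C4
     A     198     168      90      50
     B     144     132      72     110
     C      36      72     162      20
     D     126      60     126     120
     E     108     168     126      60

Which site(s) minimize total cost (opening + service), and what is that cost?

For any fixed open set, each client site goes to its cheapest open site; total = fixed + service.
{A, C}: C1→C 36, C2→C 72, C3→A 90, C4→C 20. Service 218; fixed 46; total 264.
{A, C, D}: C1→C 36, C2→D 60, C3→A 90, C4→C 20. Service 206; fixed 68; total 274.
{B, C}: service 200 + fixed 79 = 279
{A, B, C, D, E}: service 188 + fixed 139 = 327
No other subset beats 264.

Open A and C; minimum total cost 264.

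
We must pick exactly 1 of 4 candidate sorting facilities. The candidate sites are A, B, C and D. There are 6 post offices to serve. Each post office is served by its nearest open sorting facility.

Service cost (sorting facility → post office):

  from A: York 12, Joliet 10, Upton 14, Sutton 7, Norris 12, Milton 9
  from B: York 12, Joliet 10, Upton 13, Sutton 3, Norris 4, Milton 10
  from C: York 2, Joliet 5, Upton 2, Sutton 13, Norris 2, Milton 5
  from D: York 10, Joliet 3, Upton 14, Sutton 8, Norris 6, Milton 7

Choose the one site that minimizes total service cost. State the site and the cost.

Choose C only; total service cost 29.

With exactly 1 open, each post office uses its cheapest among the chosen.
{C}: York→C 2, Joliet→C 5, Upton→C 2, Sutton→C 13, Norris→C 2, Milton→C 5. Service cost 29.
{D}: service cost 48
{B}: service cost 52
Among all 4 size-1 choices, {C} is lowest.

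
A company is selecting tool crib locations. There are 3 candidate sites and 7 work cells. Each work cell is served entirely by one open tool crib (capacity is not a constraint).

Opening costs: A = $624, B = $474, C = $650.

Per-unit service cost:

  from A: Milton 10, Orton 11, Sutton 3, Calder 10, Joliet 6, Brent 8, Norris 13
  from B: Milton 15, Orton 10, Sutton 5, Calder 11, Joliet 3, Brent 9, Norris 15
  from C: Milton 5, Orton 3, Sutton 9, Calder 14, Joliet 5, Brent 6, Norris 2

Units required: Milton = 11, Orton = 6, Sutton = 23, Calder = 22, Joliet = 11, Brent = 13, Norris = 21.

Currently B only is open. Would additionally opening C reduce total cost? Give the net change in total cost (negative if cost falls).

No — net change +186 (cost rises by 186).

Current service cost with {B}: 1047.
Adding C: each work cell re-picks its cheapest; new service cost 583, saving 464.
Extra fixed cost: 650. Net change = 650 − 464 = 186.
(Totals: 1521 → 1707.)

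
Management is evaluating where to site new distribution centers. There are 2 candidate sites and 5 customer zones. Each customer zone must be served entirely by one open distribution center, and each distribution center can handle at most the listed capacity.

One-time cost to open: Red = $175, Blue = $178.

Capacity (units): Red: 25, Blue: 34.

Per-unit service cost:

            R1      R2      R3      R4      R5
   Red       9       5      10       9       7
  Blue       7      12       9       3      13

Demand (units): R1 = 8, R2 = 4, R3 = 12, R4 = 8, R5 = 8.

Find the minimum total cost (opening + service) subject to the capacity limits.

Open {Red, Blue}: R1→Blue 7·8=56, R2→Red 5·4=20, R3→Blue 9·12=108, R4→Blue 3·8=24, R5→Red 7·8=56.
Loads: Red carries 12/25, Blue carries 28/34. Service 264; fixed 353; total 617.
Next best feasible plan costs 629.

Minimum total cost: 617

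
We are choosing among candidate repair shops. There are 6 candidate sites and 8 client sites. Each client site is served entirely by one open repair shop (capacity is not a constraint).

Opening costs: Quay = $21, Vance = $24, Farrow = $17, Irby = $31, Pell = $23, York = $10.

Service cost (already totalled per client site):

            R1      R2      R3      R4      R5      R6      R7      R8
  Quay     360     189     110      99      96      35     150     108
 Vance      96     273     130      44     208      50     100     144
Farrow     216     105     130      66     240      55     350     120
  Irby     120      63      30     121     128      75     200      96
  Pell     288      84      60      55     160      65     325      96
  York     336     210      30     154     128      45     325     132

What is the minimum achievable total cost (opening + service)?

For any fixed open set, each client site goes to its cheapest open site; total = fixed + service.
{Quay, Vance, Irby}: R1→Vance 96, R2→Irby 63, R3→Irby 30, R4→Vance 44, R5→Quay 96, R6→Quay 35, R7→Vance 100, R8→Irby 96. Service 560; fixed 76; total 636.
{Quay, Vance, Irby, York}: R1→Vance 96, R2→Irby 63, R3→Irby 30, R4→Vance 44, R5→Quay 96, R6→Quay 35, R7→Vance 100, R8→Irby 96. Service 560; fixed 86; total 646.
{Quay, Vance, Farrow, Irby}: service 560 + fixed 93 = 653
{Quay, Vance, Farrow, Irby, Pell, York}: R1→Vance 96, R2→Irby 63, R3→Irby 30, R4→Vance 44, R5→Quay 96, R6→Quay 35, R7→Vance 100, R8→Irby 96. Service 560; fixed 126; total 686.
No other subset beats 636.

Minimum total cost: 636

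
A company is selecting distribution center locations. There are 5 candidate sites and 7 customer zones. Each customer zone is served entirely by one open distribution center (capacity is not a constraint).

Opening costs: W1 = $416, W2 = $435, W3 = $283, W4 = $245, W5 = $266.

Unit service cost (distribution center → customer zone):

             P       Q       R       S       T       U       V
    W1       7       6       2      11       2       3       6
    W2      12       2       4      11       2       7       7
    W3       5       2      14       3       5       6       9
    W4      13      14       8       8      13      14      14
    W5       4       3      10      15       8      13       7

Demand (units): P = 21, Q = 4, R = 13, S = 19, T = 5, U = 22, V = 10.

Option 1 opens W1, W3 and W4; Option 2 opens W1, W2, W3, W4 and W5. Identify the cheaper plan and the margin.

Option 1 is cheaper by 680.

Option 1: {W1, W3, W4}: P→W3 5·21=105, Q→W3 2·4=8, R→W1 2·13=26, S→W3 3·19=57, T→W1 2·5=10, U→W1 3·22=66, V→W1 6·10=60. Service 332; fixed 944; total 1276.
Option 2: {W1, W2, W3, W4, W5}: P→W5 4·21=84, Q→W2 2·4=8, R→W1 2·13=26, S→W3 3·19=57, T→W1 2·5=10, U→W1 3·22=66, V→W1 6·10=60. Service 311; fixed 1645; total 1956.
Difference: |1276 − 1956| = 680.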